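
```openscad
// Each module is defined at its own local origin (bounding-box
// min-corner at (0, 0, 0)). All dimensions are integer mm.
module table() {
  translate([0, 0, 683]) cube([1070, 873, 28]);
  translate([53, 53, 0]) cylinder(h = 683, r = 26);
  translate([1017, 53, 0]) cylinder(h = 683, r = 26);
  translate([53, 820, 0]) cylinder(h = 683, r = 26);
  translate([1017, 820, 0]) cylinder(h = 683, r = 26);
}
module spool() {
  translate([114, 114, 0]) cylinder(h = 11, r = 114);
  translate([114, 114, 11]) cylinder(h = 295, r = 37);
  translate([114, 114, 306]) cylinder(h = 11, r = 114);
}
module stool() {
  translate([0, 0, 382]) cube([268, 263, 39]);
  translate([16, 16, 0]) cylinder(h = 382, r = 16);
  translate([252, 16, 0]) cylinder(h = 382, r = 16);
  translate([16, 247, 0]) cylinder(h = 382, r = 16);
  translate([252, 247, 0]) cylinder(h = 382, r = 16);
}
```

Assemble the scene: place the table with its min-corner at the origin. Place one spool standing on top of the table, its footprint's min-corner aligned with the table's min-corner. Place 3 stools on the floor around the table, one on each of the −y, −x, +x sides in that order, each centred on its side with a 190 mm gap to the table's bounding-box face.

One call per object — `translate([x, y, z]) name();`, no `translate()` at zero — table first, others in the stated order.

table();
translate([0, 0, 711]) spool();
translate([401, -453, 0]) stool();
translate([-458, 305, 0]) stool();
translate([1260, 305, 0]) stool();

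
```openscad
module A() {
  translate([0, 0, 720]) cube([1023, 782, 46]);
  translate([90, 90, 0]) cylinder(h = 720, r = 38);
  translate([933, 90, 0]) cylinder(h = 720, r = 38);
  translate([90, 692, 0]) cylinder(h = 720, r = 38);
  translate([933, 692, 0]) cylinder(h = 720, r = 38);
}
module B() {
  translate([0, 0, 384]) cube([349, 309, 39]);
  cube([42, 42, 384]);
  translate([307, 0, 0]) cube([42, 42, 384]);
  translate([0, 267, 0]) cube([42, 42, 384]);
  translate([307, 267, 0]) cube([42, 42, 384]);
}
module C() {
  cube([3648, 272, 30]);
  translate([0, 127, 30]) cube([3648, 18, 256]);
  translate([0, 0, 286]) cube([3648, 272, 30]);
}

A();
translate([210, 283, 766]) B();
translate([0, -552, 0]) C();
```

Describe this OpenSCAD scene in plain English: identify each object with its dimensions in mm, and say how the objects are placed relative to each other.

A is a table: top 1023 mm (x) × 782 mm (y), 46 mm thick, upper face at z = 766 mm, on four round legs of 76 mm diameter, each leg's bounding box inset 52 mm from the nearest pair of top edges, running from z = 0 to the bottom of the top.

B is a four-legged stool. The seat is 349×309 mm, 39 mm thick, top at z = 423 mm. It stands on four square legs, each 42×42 mm in cross-section, from z = 0 to the seat underside, each flush with a corner of the seat.

C is an I-beam lying along x, 3648 mm long. Overall section height 316 mm. Two flanges 272 mm wide (y) and 30 mm thick, one on the floor and one at the top; a web 18 mm thick runs between them, centred on the flange width.

The stool is on top of the table. The I-beam is on the floor beside the table on its −y side.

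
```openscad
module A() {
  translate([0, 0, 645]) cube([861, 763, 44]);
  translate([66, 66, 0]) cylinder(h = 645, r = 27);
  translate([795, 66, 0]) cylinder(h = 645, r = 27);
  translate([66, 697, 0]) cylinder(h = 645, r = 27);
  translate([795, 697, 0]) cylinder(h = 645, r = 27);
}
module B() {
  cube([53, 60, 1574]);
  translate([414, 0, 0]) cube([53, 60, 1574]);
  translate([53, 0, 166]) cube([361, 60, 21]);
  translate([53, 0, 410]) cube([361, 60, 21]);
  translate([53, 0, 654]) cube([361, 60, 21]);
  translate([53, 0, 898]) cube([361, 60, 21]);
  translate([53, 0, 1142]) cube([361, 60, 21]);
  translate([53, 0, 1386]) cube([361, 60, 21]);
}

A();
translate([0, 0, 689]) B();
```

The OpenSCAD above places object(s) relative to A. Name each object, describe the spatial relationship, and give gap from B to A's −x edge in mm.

The ladder's min-x is at 0; the table's min-x is 0; gap = 0 mm.

A is a table. B is a ladder. The ladder is on top of the table. The gap from the ladder to the table's −x edge is 0 mm.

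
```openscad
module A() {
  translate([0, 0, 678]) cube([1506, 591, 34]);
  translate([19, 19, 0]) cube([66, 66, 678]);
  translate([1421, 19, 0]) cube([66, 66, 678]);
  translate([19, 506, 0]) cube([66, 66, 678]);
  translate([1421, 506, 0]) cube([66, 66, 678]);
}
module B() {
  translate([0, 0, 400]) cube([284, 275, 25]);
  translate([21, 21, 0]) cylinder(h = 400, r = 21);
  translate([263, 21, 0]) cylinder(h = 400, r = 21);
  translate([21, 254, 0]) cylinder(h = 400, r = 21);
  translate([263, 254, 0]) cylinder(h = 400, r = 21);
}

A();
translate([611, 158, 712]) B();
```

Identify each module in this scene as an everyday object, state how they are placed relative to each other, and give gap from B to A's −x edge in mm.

A is a table. B is a stool. The stool is on top of the table, centred. The gap from the stool to the table's −x edge is 611 mm.

The stool's min-x is at 611; the table's min-x is 0; gap = 611 mm.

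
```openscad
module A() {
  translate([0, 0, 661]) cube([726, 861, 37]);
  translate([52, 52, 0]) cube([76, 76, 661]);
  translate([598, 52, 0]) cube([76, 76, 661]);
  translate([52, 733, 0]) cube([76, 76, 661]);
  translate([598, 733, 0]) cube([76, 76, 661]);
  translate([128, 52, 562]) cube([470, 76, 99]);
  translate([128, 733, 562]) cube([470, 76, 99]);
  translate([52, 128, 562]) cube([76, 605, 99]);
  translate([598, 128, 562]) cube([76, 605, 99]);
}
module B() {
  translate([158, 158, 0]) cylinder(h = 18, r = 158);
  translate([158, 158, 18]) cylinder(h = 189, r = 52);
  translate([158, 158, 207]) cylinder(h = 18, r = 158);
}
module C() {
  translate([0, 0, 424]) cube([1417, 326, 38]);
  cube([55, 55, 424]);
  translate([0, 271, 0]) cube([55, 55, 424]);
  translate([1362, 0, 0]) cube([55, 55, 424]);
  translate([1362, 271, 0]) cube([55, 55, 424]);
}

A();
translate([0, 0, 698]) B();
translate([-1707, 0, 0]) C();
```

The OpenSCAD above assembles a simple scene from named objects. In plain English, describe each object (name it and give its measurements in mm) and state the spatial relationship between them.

A is a rectangular dining table. The top is 726×861×37 mm with its upper surface at z = 698 mm. It stands on four 76×76 mm square legs, each inset 52 mm from the nearest pair of top edges, running from the floor to the underside of the top. Four apron rails, 76 mm thick and 99 mm tall, run between adjacent legs with their top edges flush with the underside of the top and their outer faces flush with the legs' outer faces.

B is a spool: two coaxial disc flanges of radius 158 mm and thickness 18 mm, joined by a core cylinder of radius 52 mm and height 189 mm. The lower flange rests on z = 0 and the three cylinders share a vertical axis.

C is a bench: a 1417×326 mm seat slab, 38 mm thick, top at z = 462 mm, on four 55×55 mm square legs flush with the seat corners and standing on z = 0.

The spool is on top of the table. The bench is on the floor beside the table on its −x side.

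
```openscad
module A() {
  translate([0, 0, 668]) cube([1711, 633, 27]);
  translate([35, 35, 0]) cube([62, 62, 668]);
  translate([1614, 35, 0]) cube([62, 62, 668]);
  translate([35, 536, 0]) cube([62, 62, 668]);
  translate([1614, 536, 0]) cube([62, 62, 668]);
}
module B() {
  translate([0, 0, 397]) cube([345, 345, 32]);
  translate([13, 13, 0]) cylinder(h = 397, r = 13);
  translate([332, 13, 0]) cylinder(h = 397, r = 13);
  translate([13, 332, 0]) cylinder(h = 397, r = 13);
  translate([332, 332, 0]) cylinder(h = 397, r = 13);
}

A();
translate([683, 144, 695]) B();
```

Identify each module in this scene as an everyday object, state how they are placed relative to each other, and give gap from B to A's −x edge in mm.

The stool's min-x is at 683; the table's min-x is 0; gap = 683 mm.

A is a table. B is a stool. The stool is on top of the table, centred. The gap from the stool to the table's −x edge is 683 mm.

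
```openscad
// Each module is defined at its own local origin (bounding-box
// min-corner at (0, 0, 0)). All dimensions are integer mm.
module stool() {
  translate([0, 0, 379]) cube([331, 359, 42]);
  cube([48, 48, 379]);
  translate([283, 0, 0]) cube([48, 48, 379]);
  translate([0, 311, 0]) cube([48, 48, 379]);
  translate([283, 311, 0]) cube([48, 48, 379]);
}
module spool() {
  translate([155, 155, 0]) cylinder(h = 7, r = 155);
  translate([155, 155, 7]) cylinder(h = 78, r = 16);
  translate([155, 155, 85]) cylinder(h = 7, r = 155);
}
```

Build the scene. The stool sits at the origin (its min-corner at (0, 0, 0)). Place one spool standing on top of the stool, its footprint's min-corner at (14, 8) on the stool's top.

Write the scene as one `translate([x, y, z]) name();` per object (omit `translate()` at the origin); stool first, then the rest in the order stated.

stool();
translate([14, 8, 421]) spool();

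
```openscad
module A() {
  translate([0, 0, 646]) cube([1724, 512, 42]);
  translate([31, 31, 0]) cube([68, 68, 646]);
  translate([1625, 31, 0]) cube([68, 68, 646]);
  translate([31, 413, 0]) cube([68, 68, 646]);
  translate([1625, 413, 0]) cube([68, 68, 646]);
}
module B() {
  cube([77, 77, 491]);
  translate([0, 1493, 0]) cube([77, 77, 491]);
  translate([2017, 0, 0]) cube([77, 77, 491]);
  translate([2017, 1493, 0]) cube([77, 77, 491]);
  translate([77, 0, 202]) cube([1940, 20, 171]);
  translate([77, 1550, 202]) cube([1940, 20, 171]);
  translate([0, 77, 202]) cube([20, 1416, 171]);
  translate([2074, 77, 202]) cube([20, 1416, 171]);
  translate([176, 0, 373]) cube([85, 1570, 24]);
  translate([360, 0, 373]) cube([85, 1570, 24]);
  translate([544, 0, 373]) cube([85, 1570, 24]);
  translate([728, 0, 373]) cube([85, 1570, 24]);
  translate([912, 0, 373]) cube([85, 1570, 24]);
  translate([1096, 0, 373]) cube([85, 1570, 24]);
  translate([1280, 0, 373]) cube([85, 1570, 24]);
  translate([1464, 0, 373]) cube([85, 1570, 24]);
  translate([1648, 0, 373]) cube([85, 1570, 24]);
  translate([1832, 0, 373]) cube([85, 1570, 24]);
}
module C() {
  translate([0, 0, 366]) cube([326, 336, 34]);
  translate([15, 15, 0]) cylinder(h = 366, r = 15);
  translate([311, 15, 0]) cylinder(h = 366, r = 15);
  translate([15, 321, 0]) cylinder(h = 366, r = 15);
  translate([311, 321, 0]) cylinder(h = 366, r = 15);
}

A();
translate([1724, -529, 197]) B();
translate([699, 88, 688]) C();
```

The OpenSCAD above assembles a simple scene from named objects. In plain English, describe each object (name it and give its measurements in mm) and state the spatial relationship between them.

A is a table: top 1724 mm (x) × 512 mm (y), 42 mm thick, upper face at z = 688 mm, on four 68×68 mm square legs, each inset 31 mm from the nearest pair of top edges, running from z = 0 to the bottom of the top.

B is a bed frame 2094 mm long (x) by 1570 mm wide (y). Four 77×77 mm corner posts, 491 mm tall, at the corners of the footprint. Four rails of 20 mm thickness and 171 mm height run between adjacent posts with their undersides at z = 202 mm, their outer faces flush with the outside of the frame (the two x-running rails run between the posts' inner faces; the two y-running rails run between the posts' inner faces). 10 slats, each 85 mm wide (x) and 24 mm thick, lie across the top of the two x-running rails, running the full 1570 mm width of the frame in y; the slats are evenly spaced along x between the inner faces of the end posts with equal gaps (rounded down to the nearest mm) at the −x end and between each pair — any rounding remainder accumulates at the +x end.

C is a simple wooden stool: a rectangular seat 326 mm (x) by 336 mm (y), 34 mm thick, top face at z = 400 mm, on four round legs, each 30 mm in diameter. The legs rest on z = 0, each leg's axis is inset half a diameter from the nearest pair of seat edges (so the leg's bounding box is flush with the corner).

The bed frame is beside the table with their tops flush at z = 688. The stool is on top of the table, centred.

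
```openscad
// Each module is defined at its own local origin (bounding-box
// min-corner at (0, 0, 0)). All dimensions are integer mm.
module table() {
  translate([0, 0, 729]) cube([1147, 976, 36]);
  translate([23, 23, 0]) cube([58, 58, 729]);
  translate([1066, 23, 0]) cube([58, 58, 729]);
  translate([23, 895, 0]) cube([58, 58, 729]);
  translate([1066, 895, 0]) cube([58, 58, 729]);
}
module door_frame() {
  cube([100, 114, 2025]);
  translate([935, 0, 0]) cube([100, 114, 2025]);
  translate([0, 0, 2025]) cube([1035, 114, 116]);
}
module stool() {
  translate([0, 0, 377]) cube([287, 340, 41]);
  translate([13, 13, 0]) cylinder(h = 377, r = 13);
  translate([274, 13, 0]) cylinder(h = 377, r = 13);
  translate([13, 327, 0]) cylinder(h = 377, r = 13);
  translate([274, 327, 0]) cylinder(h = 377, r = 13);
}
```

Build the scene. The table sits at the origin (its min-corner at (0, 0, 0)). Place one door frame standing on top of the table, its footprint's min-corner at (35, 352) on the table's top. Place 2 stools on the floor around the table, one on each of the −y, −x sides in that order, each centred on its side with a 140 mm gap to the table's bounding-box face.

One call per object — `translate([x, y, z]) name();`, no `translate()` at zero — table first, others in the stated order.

table();
translate([35, 352, 765]) door_frame();
translate([430, -480, 0]) stool();
translate([-427, 318, 0]) stool();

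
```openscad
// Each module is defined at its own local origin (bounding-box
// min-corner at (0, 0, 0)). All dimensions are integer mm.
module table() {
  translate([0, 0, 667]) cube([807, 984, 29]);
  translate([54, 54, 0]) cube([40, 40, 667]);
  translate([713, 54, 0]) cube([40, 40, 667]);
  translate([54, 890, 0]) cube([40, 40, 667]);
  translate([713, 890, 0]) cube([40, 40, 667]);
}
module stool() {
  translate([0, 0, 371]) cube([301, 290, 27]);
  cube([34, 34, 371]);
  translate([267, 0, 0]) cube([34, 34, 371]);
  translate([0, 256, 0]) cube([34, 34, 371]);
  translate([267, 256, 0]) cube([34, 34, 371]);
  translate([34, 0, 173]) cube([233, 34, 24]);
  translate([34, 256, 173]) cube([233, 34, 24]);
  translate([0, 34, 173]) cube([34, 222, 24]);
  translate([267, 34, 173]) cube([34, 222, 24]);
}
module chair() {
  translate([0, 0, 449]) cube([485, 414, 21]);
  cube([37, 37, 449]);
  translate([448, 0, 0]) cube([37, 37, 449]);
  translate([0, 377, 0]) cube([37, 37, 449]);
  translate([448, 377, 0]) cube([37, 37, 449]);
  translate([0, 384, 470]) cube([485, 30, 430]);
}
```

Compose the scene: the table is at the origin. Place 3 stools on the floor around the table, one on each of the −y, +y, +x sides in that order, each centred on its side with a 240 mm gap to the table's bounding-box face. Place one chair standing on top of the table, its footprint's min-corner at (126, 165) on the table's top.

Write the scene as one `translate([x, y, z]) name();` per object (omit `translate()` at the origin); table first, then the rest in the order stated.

table();
translate([253, -530, 0]) stool();
translate([253, 1224, 0]) stool();
translate([1047, 347, 0]) stool();
translate([126, 165, 696]) chair();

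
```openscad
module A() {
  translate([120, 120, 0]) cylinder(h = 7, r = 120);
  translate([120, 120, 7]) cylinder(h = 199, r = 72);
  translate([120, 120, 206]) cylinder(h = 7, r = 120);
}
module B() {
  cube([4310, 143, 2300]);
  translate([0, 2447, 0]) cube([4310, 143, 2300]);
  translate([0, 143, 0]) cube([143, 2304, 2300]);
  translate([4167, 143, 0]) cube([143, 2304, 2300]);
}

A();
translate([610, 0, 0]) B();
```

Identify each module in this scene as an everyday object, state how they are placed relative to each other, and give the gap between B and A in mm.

The house frame's nearest face is 370 mm from the spool's +x face.

A is a spool. B is a house frame. The house frame is on the floor beside the spool on its +x side. The gap between the house frame and the spool is 370 mm.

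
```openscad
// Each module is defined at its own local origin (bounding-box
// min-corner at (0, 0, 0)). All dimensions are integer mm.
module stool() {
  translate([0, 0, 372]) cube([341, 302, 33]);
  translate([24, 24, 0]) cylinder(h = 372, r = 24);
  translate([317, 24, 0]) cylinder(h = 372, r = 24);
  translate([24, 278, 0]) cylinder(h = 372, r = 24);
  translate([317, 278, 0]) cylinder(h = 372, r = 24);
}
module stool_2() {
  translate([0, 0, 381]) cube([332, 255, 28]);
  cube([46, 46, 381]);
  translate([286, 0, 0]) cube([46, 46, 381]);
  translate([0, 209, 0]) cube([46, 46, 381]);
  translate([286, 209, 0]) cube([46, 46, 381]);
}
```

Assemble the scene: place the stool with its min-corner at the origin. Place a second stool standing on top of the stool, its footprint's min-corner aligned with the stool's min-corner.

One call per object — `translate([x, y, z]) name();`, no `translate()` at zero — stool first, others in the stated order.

stool();
translate([0, 0, 405]) stool_2();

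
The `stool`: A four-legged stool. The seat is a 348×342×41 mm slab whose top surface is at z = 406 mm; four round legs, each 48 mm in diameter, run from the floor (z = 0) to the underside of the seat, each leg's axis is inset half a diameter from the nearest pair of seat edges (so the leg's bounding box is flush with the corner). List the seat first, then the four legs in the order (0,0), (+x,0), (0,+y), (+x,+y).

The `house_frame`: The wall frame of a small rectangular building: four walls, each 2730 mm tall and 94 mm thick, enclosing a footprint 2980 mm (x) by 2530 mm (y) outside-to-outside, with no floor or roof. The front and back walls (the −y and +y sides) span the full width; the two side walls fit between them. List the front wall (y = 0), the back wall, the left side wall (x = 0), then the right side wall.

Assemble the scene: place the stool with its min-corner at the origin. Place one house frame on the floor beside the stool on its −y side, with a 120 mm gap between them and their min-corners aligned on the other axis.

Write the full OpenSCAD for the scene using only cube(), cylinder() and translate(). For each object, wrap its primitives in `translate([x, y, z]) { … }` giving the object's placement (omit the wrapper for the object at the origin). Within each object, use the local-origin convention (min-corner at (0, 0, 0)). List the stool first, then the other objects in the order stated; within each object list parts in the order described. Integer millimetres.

translate([0, 0, 365]) cube([348, 342, 41]);
translate([24, 24, 0]) cylinder(h = 365, r = 24);
translate([324, 24, 0]) cylinder(h = 365, r = 24);
translate([24, 318, 0]) cylinder(h = 365, r = 24);
translate([324, 318, 0]) cylinder(h = 365, r = 24);
translate([0, -2650, 0]) {
  cube([2980, 94, 2730]);
  translate([0, 2436, 0]) cube([2980, 94, 2730]);
  translate([0, 94, 0]) cube([94, 2342, 2730]);
  translate([2886, 94, 0]) cube([94, 2342, 2730]);
}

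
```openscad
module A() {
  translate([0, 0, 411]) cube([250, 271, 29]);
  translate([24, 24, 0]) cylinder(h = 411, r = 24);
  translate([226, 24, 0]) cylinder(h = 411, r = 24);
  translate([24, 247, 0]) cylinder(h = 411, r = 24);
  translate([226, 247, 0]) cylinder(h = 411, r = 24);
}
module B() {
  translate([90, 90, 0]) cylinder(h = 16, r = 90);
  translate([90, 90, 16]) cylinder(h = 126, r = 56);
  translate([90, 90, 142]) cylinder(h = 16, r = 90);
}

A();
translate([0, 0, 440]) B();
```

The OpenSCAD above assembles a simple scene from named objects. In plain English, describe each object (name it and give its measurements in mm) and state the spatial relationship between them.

A is a simple wooden stool: a rectangular seat 250 mm (x) by 271 mm (y), 29 mm thick, top face at z = 440 mm, on four round legs, each 48 mm in diameter. The legs rest on z = 0, each leg's axis is inset half a diameter from the nearest pair of seat edges (so the leg's bounding box is flush with the corner).

B is a spool: two coaxial disc flanges of radius 90 mm and thickness 16 mm, joined by a core cylinder of radius 56 mm and height 126 mm. The lower flange rests on z = 0 and the three cylinders share a vertical axis.

The spool is on top of the stool.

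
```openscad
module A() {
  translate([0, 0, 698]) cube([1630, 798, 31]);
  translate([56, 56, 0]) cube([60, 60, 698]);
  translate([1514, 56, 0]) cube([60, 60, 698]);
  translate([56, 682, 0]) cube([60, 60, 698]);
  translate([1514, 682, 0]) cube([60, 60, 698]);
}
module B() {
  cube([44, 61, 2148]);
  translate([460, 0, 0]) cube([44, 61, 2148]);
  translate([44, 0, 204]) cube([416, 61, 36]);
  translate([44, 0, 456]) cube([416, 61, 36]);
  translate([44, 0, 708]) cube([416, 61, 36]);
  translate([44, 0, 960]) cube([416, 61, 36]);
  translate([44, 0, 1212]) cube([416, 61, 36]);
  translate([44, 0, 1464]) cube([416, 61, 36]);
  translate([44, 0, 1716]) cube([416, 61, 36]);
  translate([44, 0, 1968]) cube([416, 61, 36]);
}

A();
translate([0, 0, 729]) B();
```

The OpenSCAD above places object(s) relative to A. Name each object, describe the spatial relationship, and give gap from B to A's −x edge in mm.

The ladder's min-x is at 0; the table's min-x is 0; gap = 0 mm.

A is a table. B is a ladder. The ladder is on top of the table. The gap from the ladder to the table's −x edge is 0 mm.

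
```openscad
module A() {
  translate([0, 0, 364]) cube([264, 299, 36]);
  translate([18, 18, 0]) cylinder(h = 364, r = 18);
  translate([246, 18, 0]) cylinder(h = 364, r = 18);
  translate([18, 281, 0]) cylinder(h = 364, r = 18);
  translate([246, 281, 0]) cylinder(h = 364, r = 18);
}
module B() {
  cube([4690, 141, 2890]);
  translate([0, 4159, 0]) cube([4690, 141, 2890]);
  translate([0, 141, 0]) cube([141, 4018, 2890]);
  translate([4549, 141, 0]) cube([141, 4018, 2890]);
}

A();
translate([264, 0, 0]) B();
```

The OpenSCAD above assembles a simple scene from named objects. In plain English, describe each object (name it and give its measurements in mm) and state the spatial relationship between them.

A is a four-legged stool. The seat is 264×299 mm, 36 mm thick, top at z = 400 mm. It stands on four round legs, each 36 mm in diameter, from z = 0 to the seat underside, each leg's axis is inset half a diameter from the nearest pair of seat edges (so the leg's bounding box is flush with the corner).

B is a box-shaped house frame (walls only): outside footprint 4690×4300 mm, wall height 2890 mm, wall thickness 141 mm. The two y-facing walls run the full x-width; the two x-facing walls fit between the inner faces of the y-facing walls.

The house frame is against the stool's +x side, with their −y faces flush.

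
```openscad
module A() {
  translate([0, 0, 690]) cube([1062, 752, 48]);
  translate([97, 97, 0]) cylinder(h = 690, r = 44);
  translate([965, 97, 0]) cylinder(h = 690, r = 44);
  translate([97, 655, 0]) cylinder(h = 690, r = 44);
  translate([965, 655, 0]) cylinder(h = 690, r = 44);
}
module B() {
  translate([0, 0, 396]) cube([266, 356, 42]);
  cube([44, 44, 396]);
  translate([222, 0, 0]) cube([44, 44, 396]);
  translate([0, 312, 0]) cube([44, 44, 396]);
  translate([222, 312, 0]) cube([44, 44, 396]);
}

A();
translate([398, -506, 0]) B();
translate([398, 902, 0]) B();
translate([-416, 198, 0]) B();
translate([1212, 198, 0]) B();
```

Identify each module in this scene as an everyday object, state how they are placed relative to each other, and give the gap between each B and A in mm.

Each stool's nearest face is 150 mm from the table's bounding box.

A is a table. B is a stool. Four stools sit around the table at the −y, +y, −x, +x sides. The gap between each stool and the table is 150 mm.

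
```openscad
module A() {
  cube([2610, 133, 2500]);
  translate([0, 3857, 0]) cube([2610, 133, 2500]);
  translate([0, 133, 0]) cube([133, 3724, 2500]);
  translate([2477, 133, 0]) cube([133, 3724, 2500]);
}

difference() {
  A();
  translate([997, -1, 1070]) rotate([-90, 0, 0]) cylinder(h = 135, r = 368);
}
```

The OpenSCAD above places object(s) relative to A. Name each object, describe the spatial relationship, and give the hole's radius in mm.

A is a house frame. The house frame has a circular hole through its front wall. The hole's radius is 368 mm.

The subtracted cylinder has r = 368 mm.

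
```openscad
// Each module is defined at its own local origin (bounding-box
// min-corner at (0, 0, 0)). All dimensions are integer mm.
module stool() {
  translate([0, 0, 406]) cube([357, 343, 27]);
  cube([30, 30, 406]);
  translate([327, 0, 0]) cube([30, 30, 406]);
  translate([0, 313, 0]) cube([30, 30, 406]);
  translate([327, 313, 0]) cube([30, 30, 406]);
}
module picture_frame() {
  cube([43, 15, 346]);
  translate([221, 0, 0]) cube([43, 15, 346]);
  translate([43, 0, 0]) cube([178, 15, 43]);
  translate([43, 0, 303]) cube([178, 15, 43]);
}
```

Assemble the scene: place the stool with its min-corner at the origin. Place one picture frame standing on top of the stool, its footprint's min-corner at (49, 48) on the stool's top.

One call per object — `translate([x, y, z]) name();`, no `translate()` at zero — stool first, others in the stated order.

stool();
translate([49, 48, 433]) picture_frame();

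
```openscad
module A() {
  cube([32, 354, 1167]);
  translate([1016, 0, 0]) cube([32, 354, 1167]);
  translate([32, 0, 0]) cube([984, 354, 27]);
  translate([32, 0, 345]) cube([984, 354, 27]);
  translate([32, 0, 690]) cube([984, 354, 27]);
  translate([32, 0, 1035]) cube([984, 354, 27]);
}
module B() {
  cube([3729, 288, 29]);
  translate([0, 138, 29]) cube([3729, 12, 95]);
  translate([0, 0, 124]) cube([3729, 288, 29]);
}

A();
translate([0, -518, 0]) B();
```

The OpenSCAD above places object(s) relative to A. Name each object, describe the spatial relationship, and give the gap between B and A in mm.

The I-beam's nearest face is 230 mm from the bookshelf's −y face.

A is a bookshelf. B is an I-beam. The I-beam is on the floor beside the bookshelf on its −y side. The gap between the I-beam and the bookshelf is 230 mm.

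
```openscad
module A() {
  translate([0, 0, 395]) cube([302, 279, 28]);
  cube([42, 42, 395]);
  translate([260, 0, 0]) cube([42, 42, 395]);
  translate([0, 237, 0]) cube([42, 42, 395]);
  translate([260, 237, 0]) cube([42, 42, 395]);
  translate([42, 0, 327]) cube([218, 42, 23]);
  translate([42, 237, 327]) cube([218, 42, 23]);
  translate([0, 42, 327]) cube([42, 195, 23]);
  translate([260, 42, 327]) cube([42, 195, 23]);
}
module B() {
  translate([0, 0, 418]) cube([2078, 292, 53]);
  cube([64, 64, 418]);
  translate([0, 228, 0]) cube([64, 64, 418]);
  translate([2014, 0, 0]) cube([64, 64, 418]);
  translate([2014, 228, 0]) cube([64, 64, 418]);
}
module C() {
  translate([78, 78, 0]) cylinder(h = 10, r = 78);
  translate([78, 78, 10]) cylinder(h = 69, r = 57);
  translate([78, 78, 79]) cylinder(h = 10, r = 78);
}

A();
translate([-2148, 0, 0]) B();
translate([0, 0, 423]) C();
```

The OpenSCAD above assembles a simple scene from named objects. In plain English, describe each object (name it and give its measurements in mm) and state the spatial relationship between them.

A is a four-legged stool. The seat is a 302×279×28 mm slab whose top surface is at z = 423 mm; four square legs, each 42×42 mm in cross-section, run from the floor (z = 0) to the underside of the seat, each flush with a corner of the seat. Four stretchers, 42 mm wide and 23 mm tall, connect adjacent legs with their undersides at z = 327 mm, each running between the inner faces of the legs it joins and aligned with the legs' outer faces on the other axis.

B is a long wooden bench with a 2078 mm (x) × 292 mm (y) seat, 53 mm thick, its top surface 471 mm above the floor. Four 64 mm square legs at the seat corners, flush with the edges, run from z = 0 to the seat underside.

C is a spool: two coaxial disc flanges of radius 78 mm and thickness 10 mm, joined by a core cylinder of radius 57 mm and height 69 mm. The lower flange rests on z = 0 and the three cylinders share a vertical axis.

The bench is on the floor beside the stool on its −x side. The spool is on top of the stool.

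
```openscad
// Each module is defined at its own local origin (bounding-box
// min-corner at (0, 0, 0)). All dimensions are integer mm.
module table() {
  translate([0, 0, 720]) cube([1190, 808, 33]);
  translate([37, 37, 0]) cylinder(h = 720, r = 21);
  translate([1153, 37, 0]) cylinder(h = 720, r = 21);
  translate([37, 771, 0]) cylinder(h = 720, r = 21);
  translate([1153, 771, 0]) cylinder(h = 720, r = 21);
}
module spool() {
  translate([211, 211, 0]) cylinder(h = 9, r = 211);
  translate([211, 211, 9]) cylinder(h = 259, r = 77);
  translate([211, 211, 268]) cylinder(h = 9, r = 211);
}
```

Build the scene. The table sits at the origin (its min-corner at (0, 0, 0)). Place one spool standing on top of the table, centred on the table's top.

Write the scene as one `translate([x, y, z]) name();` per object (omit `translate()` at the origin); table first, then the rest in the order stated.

table();
translate([384, 193, 753]) spool();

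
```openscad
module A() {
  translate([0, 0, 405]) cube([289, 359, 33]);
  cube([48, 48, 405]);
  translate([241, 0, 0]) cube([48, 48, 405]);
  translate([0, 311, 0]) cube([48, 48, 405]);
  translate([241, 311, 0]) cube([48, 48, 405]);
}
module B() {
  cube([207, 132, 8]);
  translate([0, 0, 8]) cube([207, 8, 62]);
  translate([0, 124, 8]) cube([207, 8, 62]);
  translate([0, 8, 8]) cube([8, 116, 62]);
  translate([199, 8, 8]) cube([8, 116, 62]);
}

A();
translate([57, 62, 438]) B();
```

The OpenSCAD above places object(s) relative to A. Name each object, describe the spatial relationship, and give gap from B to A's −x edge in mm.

A is a stool. B is an open box. The open box is on top of the stool. The gap from the open box to the stool's −x edge is 57 mm.

The open box's min-x is at 57; the stool's min-x is 0; gap = 57 mm.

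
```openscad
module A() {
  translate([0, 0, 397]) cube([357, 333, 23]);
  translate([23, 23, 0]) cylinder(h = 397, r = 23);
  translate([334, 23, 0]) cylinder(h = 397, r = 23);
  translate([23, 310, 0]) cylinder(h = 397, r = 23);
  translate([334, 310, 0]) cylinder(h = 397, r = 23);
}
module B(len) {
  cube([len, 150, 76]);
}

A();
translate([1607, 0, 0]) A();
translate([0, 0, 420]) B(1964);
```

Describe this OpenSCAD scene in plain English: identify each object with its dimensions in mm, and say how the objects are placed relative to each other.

A is a four-legged stool. The seat is 357×333 mm, 23 mm thick, top at z = 420 mm. It stands on four round legs, each 46 mm in diameter, from z = 0 to the seat underside, each leg's axis is inset half a diameter from the nearest pair of seat edges (so the leg's bounding box is flush with the corner).

B is a rectangular beam 1964 mm long (x), 150 mm deep (y), 76 mm thick (z).

The beam spans the tops of two stools placed 1250 mm apart, resting at z = 420 mm.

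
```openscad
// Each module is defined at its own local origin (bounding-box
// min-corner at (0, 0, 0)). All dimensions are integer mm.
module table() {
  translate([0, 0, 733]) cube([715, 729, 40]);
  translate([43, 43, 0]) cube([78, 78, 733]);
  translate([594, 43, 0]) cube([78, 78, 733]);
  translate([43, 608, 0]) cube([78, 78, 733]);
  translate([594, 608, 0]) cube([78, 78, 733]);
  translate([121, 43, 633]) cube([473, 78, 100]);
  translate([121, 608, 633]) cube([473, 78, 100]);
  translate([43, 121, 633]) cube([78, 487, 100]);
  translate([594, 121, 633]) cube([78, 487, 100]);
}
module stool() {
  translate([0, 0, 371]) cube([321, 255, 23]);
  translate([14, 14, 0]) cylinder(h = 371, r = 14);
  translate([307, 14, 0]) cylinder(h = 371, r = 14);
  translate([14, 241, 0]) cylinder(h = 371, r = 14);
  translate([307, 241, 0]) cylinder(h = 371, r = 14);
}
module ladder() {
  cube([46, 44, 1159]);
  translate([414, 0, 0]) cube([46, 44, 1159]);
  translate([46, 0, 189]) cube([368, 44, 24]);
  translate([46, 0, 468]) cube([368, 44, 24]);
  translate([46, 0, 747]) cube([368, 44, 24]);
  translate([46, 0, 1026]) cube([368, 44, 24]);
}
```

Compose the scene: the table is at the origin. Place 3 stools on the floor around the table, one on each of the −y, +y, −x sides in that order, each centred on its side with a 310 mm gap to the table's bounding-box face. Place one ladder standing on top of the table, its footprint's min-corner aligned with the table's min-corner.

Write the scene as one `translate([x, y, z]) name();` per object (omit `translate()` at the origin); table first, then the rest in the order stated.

table();
translate([197, -565, 0]) stool();
translate([197, 1039, 0]) stool();
translate([-631, 237, 0]) stool();
translate([0, 0, 773]) ladder();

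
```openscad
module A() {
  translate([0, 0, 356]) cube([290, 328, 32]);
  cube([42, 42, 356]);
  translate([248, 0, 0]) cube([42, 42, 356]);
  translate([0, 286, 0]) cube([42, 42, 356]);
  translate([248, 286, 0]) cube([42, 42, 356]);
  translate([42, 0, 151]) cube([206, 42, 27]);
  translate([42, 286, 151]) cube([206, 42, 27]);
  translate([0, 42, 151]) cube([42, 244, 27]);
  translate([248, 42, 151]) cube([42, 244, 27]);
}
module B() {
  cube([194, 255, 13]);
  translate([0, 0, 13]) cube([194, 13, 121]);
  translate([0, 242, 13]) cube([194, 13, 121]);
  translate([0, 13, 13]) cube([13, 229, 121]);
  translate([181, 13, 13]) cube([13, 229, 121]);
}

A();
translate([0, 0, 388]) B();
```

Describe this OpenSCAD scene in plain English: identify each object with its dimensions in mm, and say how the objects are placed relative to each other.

A is a four-legged stool. The seat is 290×328 mm, 32 mm thick, top at z = 388 mm. It stands on four square legs, each 42×42 mm in cross-section, from z = 0 to the seat underside, each flush with a corner of the seat. Four stretchers, 42 mm wide and 27 mm tall, connect adjacent legs with their undersides at z = 151 mm, each running between the inner faces of the legs it joins and aligned with the legs' outer faces on the other axis.

B is an open storage box with external size 194×255×134 mm and wall thickness 13 mm (the base is also 13 mm thick). The base covers the whole footprint; the four walls stand on the base, with the y-facing walls full-width and the x-facing walls fitting between their inner faces.

The open box is on top of the stool.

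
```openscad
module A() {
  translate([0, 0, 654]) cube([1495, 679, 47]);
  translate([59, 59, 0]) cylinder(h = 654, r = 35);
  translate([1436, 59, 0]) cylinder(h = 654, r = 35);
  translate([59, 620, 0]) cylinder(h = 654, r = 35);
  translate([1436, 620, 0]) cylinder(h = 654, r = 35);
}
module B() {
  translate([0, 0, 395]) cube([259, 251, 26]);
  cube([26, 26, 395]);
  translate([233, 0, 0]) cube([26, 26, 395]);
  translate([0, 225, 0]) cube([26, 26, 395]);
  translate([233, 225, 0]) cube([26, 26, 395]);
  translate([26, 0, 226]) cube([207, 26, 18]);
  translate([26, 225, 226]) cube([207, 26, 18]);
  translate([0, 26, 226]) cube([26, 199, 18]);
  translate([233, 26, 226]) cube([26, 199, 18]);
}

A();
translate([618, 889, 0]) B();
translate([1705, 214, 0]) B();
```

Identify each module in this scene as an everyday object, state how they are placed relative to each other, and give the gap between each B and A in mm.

Each stool's nearest face is 210 mm from the table's bounding box.

A is a table. B is a stool. Two stools sit around the table at the +y, +x sides. The gap between each stool and the table is 210 mm.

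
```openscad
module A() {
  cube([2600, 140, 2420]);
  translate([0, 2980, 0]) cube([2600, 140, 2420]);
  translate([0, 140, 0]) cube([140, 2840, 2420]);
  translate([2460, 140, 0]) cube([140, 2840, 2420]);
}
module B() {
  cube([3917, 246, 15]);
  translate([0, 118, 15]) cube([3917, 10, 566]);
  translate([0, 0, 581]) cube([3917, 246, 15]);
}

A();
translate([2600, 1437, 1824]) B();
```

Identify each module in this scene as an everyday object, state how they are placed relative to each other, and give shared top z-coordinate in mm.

A is a house frame. B is an I-beam. The I-beam is beside the house frame with their tops flush at z = 2420. The shared top z-coordinate is 2420 mm.

Both tops at z = 2420 mm.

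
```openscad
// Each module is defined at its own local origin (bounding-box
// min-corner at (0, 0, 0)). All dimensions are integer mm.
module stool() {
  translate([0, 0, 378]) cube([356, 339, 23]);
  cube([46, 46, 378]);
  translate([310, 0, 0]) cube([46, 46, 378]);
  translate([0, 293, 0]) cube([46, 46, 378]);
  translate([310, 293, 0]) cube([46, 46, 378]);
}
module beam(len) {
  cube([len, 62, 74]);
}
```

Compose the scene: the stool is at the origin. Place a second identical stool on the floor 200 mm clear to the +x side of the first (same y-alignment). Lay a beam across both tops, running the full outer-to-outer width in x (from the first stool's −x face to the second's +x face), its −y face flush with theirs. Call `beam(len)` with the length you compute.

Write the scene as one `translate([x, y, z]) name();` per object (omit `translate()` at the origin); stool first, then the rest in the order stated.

stool();
translate([556, 0, 0]) stool();
translate([0, 0, 401]) beam(912);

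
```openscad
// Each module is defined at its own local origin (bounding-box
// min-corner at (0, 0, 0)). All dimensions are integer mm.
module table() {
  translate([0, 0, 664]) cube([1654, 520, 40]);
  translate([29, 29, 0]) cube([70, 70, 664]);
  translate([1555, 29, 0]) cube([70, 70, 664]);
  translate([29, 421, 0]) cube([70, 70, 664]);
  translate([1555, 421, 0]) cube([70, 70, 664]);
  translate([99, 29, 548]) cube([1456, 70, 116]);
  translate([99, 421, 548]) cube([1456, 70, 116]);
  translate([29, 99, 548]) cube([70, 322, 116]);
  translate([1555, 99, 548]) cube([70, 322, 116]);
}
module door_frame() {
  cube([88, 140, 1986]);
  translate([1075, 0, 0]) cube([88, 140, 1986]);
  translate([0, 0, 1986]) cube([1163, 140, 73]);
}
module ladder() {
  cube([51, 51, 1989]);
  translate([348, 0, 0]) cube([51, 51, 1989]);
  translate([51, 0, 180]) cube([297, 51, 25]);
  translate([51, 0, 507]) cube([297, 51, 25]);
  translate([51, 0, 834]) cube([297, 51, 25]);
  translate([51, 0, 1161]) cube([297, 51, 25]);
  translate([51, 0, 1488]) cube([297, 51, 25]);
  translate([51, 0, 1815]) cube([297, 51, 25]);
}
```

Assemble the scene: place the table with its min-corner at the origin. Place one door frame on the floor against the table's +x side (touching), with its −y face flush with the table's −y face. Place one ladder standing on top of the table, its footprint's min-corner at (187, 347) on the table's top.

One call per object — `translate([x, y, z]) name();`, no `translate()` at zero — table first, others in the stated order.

table();
translate([1654, 0, 0]) door_frame();
translate([187, 347, 704]) ladder();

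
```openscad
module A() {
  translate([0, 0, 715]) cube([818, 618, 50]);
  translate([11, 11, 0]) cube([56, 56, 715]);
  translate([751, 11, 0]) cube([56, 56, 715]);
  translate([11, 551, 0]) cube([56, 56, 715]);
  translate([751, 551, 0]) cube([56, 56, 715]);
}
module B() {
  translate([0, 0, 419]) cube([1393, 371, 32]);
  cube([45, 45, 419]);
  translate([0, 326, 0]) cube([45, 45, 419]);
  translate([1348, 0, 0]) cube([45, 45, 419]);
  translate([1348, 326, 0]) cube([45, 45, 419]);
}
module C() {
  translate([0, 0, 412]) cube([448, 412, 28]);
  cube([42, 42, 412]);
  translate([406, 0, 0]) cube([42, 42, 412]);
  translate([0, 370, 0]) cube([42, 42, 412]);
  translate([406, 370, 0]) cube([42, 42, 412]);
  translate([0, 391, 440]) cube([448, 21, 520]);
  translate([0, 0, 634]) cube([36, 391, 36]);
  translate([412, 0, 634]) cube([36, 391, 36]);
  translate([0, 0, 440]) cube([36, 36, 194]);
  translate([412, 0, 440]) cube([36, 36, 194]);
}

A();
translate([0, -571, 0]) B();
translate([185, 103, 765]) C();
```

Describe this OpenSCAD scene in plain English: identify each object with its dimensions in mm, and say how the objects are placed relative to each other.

A is a rectangular dining table. The top is 818×618×50 mm with its upper surface at z = 765 mm. It stands on four 56×56 mm square legs, each inset 11 mm from the nearest pair of top edges, running from the floor to the underside of the top.

B is a long wooden bench with a 1393 mm (x) × 371 mm (y) seat, 32 mm thick, its top surface 451 mm above the floor. Four 45 mm square legs at the seat corners, flush with the edges, run from z = 0 to the seat underside.

C is a chair. The seat is a 448×412×28 mm slab with its top at z = 440 mm, on four 42×42 mm corner legs (flush with the seat edges, standing on z = 0). A flat backrest 21 mm thick, 520 mm tall, spans the full seat width and rises from the seat top along its +y edge, rear face flush with the rear of the seat. Two armrests of 36×36 mm section run along each side from the seat's front edge to the front of the backrest, top faces 230 mm above the seat top and outer faces flush with the seat's x-edges; a 36×36 mm post under the front of each armrest stands on the seat at the front corner.

The bench is on the floor beside the table on its −y side. The chair is on top of the table, centred.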